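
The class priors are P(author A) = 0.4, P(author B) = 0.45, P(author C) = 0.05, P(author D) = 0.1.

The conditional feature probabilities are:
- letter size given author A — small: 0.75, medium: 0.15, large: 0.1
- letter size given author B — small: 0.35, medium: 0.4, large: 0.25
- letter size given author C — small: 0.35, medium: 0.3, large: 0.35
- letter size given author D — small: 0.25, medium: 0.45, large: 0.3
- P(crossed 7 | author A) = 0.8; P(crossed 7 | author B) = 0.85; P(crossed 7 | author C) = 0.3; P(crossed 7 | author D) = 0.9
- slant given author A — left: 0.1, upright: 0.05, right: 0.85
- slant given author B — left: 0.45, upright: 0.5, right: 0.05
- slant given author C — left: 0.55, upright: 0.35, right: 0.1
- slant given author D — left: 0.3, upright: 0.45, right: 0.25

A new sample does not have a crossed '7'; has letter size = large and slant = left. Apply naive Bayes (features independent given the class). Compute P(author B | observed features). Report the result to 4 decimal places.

0.4737

author A: 0.4 × 0.1 × (1−0.8) × 0.1 = 0.0008
author B: 0.45 × 0.25 × (1−0.85) × 0.45 = 0.00759375
author C: 0.05 × 0.35 × (1−0.3) × 0.55 = 0.0067375
author D: 0.1 × 0.3 × (1−0.9) × 0.3 = 0.0009
P(author B | x) = 0.00759375 / 0.01603125 ≈ 0.4737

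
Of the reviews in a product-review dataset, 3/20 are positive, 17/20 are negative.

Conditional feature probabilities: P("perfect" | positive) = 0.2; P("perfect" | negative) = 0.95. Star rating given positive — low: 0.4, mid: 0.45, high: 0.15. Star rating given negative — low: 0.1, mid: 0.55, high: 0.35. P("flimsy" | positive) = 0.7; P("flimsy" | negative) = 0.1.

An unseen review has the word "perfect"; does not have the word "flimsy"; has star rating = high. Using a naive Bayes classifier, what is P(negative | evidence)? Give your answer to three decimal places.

positive: 0.15 × 0.2 × 0.15 × (1−0.7) = 0.00135
negative: 0.85 × 0.95 × 0.35 × (1−0.1) = 0.2543625
P(negative | x) = 0.2543625 / 0.2557125 ≈ 0.995

0.995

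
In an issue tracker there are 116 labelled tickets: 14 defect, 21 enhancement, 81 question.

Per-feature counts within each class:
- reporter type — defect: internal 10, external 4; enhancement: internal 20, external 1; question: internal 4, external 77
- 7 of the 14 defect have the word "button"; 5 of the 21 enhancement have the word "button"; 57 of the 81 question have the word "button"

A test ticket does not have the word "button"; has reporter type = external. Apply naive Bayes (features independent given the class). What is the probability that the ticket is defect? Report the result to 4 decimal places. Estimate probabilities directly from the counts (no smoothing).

0.0782

defect: (14/116) × (4/14) × (7/14) ≈ 0.0172414
enhancement: (21/116) × (1/21) × (16/21) ≈ 0.00656814
question: (81/116) × (77/81) × (24/81) ≈ 0.196679
P(defect | x) = 0.0172414 / 0.22048854 ≈ 0.0782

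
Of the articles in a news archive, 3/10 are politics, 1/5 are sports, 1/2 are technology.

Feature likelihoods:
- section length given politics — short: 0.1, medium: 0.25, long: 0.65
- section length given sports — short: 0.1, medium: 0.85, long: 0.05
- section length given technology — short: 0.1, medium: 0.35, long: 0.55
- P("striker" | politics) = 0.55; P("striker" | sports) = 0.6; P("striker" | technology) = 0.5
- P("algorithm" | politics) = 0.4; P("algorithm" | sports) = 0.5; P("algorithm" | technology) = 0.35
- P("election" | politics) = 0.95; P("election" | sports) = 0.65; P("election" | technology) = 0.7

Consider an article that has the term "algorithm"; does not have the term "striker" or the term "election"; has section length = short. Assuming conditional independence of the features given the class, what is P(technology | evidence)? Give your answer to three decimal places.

politics: 0.3 × 0.1 × (1−0.55) × 0.4 × (1−0.95) = 0.00027
sports: 0.2 × 0.1 × (1−0.6) × 0.5 × (1−0.65) = 0.0014
technology: 0.5 × 0.1 × (1−0.5) × 0.35 × (1−0.7) = 0.002625
P(technology | x) = 0.002625 / 0.004295 ≈ 0.611

0.611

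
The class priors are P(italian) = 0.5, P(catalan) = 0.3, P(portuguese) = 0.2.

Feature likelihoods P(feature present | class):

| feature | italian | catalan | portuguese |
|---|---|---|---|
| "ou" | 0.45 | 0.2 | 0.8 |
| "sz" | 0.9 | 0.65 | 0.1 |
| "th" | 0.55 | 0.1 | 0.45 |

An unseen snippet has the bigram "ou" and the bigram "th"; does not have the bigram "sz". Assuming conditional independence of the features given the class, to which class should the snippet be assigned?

portuguese

italian: 0.5 × 0.45 × (1−0.9) × 0.55 = 0.012375
catalan: 0.3 × 0.2 × (1−0.65) × 0.1 = 0.0021
portuguese: 0.2 × 0.8 × (1−0.1) × 0.45 = 0.0648
Highest score → portuguese.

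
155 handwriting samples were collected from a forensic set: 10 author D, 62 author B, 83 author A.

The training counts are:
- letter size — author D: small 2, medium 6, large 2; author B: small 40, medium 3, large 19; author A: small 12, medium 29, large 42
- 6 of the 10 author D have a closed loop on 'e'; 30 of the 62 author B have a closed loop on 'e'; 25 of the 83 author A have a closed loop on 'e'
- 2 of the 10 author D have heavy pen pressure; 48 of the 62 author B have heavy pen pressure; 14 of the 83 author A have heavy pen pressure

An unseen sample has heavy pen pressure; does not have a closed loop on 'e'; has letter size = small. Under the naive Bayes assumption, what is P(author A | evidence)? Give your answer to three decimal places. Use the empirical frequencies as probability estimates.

0.081

author D: (10/155) × (2/10) × (4/10) × (2/10) ≈ 0.00103226
author B: (62/155) × (40/62) × (32/62) × (48/62) ≈ 0.103118
author A: (83/155) × (12/83) × (58/83) × (14/83) ≈ 0.00912535
P(author A | x) = 0.00912535 / 0.11327561 ≈ 0.081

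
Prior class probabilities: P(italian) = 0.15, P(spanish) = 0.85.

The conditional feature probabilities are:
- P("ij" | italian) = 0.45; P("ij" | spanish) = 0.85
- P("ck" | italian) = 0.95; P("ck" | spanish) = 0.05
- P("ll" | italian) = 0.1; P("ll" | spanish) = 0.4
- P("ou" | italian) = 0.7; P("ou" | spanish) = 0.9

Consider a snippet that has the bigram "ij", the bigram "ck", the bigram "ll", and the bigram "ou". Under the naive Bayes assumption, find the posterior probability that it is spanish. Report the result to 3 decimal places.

0.743

italian: 0.15 × 0.45 × 0.95 × 0.1 × 0.7 = 0.00448875
spanish: 0.85 × 0.85 × 0.05 × 0.4 × 0.9 = 0.013005
P(spanish | x) = 0.013005 / 0.01749375 ≈ 0.743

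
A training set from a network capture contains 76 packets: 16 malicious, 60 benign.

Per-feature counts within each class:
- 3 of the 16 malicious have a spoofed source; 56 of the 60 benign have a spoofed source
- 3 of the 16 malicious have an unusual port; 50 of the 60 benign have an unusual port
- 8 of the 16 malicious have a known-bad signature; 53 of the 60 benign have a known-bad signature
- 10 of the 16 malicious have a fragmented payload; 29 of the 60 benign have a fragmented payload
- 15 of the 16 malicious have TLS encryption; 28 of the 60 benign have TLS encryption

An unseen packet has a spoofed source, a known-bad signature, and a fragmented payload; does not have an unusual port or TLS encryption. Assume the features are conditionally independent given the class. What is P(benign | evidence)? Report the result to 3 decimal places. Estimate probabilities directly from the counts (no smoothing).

malicious: (16/76) × (3/16) × (13/16) × (8/16) × (10/16) × (1/16) ≈ 0.000626413
benign: (60/76) × (56/60) × (10/60) × (53/60) × (29/60) × (32/60) ≈ 0.0279636
P(benign | x) = 0.0279636 / 0.028590013 ≈ 0.978

0.978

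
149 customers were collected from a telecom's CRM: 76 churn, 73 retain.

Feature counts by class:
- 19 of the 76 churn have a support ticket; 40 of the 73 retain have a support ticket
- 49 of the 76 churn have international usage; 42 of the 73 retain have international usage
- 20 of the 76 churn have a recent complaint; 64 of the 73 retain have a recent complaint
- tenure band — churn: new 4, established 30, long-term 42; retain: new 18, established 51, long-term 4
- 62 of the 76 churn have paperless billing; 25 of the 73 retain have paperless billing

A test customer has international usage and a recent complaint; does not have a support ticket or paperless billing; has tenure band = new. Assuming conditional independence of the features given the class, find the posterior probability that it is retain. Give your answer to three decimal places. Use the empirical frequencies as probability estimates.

0.966

churn: (76/149) × (57/76) × (49/76) × (20/76) × (4/76) × (14/76) ≈ 0.000629286
retain: (73/149) × (33/73) × (42/73) × (64/73) × (18/73) × (48/73) ≈ 0.0181125
P(retain | x) = 0.0181125 / 0.018741786 ≈ 0.966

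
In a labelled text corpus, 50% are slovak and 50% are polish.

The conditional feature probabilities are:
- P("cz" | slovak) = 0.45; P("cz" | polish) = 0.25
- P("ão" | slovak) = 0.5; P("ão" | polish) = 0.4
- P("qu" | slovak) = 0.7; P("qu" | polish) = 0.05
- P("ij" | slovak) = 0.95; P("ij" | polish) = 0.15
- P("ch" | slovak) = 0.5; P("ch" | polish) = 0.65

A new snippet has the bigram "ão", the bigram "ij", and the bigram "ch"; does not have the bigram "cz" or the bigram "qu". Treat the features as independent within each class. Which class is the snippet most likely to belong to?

slovak: 0.5 × (1−0.45) × 0.5 × (1−0.7) × 0.95 × 0.5 = 0.01959375
polish: 0.5 × (1−0.25) × 0.4 × (1−0.05) × 0.15 × 0.65 = 0.01389375
Highest score → slovak.

slovak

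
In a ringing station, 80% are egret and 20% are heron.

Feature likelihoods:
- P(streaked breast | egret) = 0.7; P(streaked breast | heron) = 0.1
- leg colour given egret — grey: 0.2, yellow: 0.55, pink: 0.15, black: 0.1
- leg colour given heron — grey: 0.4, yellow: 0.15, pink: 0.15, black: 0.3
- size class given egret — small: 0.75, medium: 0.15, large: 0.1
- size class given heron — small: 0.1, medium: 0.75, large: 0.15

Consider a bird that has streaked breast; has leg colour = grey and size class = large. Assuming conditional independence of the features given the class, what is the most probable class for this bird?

egret

egret: 0.8 × 0.7 × 0.2 × 0.1 = 0.0112
heron: 0.2 × 0.1 × 0.4 × 0.15 = 0.0012
Highest score → egret.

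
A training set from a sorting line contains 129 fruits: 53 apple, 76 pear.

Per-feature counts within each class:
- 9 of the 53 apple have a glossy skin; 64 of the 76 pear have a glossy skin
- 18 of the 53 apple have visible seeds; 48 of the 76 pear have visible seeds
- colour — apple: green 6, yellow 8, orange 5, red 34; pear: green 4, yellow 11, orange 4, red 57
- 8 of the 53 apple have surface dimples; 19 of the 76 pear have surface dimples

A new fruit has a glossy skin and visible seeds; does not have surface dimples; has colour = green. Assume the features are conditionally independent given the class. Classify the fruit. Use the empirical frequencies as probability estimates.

apple: (53/129) × (9/53) × (18/53) × (6/53) × (45/53) ≈ 0.00227752
pear: (76/129) × (64/76) × (48/76) × (4/76) × (57/76) ≈ 0.0123687
Highest score → pear.

pear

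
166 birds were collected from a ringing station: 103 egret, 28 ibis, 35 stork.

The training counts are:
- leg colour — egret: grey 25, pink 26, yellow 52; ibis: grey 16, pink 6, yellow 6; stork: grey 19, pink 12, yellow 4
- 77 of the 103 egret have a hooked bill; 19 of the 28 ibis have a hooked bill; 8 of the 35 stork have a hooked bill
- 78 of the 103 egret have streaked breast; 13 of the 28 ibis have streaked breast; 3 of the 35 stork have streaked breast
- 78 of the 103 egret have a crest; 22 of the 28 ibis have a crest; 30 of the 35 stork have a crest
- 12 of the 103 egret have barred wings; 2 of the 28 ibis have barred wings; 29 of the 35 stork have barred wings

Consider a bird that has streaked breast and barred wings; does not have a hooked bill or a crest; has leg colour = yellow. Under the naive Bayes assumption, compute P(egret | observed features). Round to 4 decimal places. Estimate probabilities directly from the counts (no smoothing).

egret: (103/166) × (52/103) × (26/103) × (78/103) × (25/103) × (12/103) ≈ 0.00169331
ibis: (28/166) × (6/28) × (9/28) × (13/28) × (6/28) × (2/28) ≈ 0.0000825616
stork: (35/166) × (4/35) × (27/35) × (3/35) × (5/35) × (29/35) ≈ 0.000188596
P(egret | x) = 0.00169331 / 0.0019644676 ≈ 0.8620

0.8620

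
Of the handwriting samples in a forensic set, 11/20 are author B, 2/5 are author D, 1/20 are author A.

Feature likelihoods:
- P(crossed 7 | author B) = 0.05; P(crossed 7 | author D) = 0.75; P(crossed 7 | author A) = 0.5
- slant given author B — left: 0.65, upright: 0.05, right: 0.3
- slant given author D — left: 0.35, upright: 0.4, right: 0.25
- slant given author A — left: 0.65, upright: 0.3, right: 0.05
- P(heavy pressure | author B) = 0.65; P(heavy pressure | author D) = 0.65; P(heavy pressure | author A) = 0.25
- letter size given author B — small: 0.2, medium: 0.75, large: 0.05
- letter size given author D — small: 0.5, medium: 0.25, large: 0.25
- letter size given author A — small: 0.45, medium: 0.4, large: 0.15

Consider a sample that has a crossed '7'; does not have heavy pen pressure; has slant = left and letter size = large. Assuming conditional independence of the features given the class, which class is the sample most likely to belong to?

author D

author B: 0.55 × 0.05 × 0.65 × (1−0.65) × 0.05 = 0.0003128125
author D: 0.4 × 0.75 × 0.35 × (1−0.65) × 0.25 = 0.0091875
author A: 0.05 × 0.5 × 0.65 × (1−0.25) × 0.15 = 0.001828125
Highest score → author D.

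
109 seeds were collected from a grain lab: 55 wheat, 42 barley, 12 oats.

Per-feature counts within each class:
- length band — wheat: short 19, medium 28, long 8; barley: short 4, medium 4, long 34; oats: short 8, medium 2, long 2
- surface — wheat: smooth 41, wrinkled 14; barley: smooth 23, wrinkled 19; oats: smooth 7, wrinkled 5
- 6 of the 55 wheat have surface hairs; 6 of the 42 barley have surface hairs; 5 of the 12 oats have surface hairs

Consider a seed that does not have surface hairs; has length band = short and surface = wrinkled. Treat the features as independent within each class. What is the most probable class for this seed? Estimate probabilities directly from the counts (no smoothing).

wheat

wheat: (55/109) × (19/55) × (14/55) × (49/55) ≈ 0.0395299
barley: (42/109) × (4/42) × (19/42) × (36/42) ≈ 0.0142295
oats: (12/109) × (8/12) × (5/12) × (7/12) ≈ 0.0178389
Highest score → wheat.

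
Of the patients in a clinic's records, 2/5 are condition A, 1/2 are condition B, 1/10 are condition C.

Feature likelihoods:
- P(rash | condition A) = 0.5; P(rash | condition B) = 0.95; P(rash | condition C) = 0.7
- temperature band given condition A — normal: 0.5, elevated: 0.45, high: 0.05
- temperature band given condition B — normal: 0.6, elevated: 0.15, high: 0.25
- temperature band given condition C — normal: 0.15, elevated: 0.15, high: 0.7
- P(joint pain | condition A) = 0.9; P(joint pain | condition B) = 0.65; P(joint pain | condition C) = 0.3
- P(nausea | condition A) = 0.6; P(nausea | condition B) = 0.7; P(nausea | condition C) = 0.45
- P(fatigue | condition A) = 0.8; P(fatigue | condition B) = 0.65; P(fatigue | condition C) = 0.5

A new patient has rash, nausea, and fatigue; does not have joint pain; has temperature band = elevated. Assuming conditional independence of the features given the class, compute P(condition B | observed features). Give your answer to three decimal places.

0.655

condition A: 0.4 × 0.5 × 0.45 × (1−0.9) × 0.6 × 0.8 = 0.00432
condition B: 0.5 × 0.95 × 0.15 × (1−0.65) × 0.7 × 0.65 = 0.0113465625
condition C: 0.1 × 0.7 × 0.15 × (1−0.3) × 0.45 × 0.5 = 0.00165375
P(condition B | x) = 0.0113465625 / 0.0173203125 ≈ 0.655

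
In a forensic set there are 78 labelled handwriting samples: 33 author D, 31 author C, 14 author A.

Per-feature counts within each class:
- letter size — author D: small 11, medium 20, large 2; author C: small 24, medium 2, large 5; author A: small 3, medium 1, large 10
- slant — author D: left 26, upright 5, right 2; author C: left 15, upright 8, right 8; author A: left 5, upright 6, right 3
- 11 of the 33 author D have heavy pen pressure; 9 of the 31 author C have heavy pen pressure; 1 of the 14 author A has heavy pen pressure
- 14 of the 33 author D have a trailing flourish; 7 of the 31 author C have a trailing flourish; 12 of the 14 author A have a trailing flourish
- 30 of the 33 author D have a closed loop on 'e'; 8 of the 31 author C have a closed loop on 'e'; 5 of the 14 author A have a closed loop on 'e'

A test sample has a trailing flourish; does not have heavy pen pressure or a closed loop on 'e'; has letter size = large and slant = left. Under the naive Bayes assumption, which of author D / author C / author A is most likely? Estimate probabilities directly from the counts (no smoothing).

author A

author D: (33/78) × (2/33) × (26/33) × (22/33) × (14/33) × (3/33) ≈ 0.000519428
author C: (31/78) × (5/31) × (15/31) × (22/31) × (7/31) × (23/31) ≈ 0.00368781
author A: (14/78) × (10/14) × (5/14) × (13/14) × (12/14) × (9/14) ≈ 0.0234277
Highest score → author A.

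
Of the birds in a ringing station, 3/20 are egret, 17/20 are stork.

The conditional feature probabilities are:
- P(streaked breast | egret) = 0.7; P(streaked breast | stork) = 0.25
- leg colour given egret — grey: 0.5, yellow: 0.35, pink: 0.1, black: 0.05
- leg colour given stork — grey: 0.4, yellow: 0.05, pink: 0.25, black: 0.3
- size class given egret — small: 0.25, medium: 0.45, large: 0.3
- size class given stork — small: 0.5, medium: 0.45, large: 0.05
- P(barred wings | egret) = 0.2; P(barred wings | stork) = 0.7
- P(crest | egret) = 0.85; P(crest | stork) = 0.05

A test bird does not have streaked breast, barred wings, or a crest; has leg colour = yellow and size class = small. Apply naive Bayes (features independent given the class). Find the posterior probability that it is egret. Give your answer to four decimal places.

0.0942

egret: 0.15 × (1−0.7) × 0.35 × 0.25 × (1−0.2) × (1−0.85) = 0.0004725
stork: 0.85 × (1−0.25) × 0.05 × 0.5 × (1−0.7) × (1−0.05) = 0.0045421875
P(egret | x) = 0.0004725 / 0.0050146875 ≈ 0.0942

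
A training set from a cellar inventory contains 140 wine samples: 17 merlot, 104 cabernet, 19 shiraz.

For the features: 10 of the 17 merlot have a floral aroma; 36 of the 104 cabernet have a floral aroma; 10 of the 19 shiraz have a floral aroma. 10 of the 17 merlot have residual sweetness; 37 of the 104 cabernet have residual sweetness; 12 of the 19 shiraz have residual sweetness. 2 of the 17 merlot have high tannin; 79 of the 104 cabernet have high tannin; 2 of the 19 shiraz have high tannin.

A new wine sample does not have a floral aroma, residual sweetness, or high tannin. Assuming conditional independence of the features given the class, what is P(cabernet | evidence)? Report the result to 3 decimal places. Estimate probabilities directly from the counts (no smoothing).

merlot: (17/140) × (7/17) × (7/17) × (15/17) ≈ 0.0181661
cabernet: (104/140) × (68/104) × (67/104) × (25/104) ≈ 0.0752193
shiraz: (19/140) × (9/19) × (7/19) × (17/19) ≈ 0.0211911
P(cabernet | x) = 0.0752193 / 0.1145765 ≈ 0.656

0.656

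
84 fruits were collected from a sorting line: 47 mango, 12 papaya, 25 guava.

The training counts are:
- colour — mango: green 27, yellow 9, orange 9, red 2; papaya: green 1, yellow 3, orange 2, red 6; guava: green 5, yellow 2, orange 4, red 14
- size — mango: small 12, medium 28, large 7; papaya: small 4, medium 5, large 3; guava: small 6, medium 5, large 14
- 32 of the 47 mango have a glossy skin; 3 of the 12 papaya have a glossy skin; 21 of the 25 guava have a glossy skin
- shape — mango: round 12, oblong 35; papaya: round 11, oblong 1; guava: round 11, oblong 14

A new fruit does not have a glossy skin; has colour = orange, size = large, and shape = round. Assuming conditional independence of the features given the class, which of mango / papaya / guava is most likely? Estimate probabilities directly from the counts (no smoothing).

papaya

mango: (47/84) × (9/47) × (7/47) × (15/47) × (12/47) ≈ 0.00130029
papaya: (12/84) × (2/12) × (3/12) × (9/12) × (11/12) ≈ 0.00409226
guava: (25/84) × (4/25) × (14/25) × (4/25) × (11/25) ≈ 0.00187733
Highest score → papaya.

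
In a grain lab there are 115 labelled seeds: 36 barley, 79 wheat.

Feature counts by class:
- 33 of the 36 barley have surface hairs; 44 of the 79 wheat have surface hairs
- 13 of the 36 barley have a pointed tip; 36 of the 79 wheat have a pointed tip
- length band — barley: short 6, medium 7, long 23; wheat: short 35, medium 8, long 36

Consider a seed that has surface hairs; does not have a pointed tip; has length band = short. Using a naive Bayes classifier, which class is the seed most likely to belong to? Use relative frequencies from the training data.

barley: (36/115) × (33/36) × (23/36) × (6/36) ≈ 0.0305556
wheat: (79/115) × (44/79) × (43/79) × (35/79) ≈ 0.092265
Highest score → wheat.

wheat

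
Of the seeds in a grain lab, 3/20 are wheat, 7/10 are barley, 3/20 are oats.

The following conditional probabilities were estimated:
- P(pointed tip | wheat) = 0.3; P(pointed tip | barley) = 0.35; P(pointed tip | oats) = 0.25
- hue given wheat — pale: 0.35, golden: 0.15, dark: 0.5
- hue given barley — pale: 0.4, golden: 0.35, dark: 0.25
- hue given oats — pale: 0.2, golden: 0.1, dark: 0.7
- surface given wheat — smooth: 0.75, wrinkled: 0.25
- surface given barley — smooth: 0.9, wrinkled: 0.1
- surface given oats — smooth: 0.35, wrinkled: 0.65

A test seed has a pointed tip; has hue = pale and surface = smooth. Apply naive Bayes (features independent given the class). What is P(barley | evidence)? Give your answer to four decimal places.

0.8593

wheat: 0.15 × 0.3 × 0.35 × 0.75 = 0.0118125
barley: 0.7 × 0.35 × 0.4 × 0.9 = 0.0882
oats: 0.15 × 0.25 × 0.2 × 0.35 = 0.002625
P(barley | x) = 0.0882 / 0.1026375 ≈ 0.8593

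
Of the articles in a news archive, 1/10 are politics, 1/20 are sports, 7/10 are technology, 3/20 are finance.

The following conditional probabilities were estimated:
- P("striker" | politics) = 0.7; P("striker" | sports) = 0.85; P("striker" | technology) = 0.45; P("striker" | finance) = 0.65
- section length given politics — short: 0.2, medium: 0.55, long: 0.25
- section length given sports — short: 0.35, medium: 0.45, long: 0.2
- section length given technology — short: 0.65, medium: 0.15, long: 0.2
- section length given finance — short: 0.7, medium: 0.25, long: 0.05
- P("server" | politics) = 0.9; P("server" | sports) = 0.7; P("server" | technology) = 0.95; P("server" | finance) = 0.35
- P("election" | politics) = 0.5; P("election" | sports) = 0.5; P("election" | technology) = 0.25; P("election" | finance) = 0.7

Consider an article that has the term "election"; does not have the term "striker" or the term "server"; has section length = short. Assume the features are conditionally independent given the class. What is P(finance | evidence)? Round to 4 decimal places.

0.8140

politics: 0.1 × (1−0.7) × 0.2 × (1−0.9) × 0.5 = 0.0003
sports: 0.05 × (1−0.85) × 0.35 × (1−0.7) × 0.5 = 0.00039375
technology: 0.7 × (1−0.45) × 0.65 × (1−0.95) × 0.25 = 0.003128125
finance: 0.15 × (1−0.65) × 0.7 × (1−0.35) × 0.7 = 0.01672125
P(finance | x) = 0.01672125 / 0.020543125 ≈ 0.8140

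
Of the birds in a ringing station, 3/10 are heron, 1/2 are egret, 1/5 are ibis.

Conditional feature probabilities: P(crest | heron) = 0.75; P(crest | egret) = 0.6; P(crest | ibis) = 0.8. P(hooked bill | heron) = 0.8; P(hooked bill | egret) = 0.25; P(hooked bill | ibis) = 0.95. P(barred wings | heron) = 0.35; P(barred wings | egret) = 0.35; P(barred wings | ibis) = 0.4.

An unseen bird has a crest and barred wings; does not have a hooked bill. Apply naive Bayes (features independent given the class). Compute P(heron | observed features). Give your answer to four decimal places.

heron: 0.3 × 0.75 × (1−0.8) × 0.35 = 0.01575
egret: 0.5 × 0.6 × (1−0.25) × 0.35 = 0.07875
ibis: 0.2 × 0.8 × (1−0.95) × 0.4 = 0.0032
P(heron | x) = 0.01575 / 0.0977 ≈ 0.1612

0.1612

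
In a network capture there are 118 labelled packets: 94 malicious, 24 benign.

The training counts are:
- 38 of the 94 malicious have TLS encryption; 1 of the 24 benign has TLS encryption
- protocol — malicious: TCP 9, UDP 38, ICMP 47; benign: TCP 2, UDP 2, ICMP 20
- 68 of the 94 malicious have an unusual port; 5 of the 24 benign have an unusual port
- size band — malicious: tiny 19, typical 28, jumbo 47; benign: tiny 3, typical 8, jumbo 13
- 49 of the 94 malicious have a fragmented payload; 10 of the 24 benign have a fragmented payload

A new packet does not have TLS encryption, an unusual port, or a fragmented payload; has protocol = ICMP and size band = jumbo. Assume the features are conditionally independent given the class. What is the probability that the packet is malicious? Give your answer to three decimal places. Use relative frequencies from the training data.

malicious: (94/118) × (56/94) × (47/94) × (26/94) × (47/94) × (45/94) ≈ 0.01571
benign: (24/118) × (23/24) × (20/24) × (19/24) × (13/24) × (14/24) ≈ 0.0406308
P(malicious | x) = 0.01571 / 0.0563408 ≈ 0.279

0.279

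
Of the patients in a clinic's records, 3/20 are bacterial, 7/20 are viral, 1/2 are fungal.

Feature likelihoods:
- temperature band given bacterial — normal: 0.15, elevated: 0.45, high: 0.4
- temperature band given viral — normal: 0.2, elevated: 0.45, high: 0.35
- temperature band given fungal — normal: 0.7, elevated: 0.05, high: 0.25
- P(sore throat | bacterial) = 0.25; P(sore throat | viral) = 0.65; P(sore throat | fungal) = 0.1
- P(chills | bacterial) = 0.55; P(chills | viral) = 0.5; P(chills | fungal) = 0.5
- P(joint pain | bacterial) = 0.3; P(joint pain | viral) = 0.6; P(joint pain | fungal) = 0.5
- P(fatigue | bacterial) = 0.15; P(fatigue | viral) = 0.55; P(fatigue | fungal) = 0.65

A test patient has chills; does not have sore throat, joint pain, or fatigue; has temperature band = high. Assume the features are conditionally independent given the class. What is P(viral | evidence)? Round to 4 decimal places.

0.1357

bacterial: 0.15 × 0.4 × (1−0.25) × 0.55 × (1−0.3) × (1−0.15) = 0.01472625
viral: 0.35 × 0.35 × (1−0.65) × 0.5 × (1−0.6) × (1−0.55) = 0.00385875
fungal: 0.5 × 0.25 × (1−0.1) × 0.5 × (1−0.5) × (1−0.65) = 0.00984375
P(viral | x) = 0.00385875 / 0.02842875 ≈ 0.1357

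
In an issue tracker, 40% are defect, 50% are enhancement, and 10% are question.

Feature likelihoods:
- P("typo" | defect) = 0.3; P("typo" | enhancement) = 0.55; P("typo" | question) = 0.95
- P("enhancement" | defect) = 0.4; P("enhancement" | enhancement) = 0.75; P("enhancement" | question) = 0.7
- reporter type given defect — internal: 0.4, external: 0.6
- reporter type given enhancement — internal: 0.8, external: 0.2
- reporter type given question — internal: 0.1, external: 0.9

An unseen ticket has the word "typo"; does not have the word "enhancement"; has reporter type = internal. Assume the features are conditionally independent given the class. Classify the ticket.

enhancement

defect: 0.4 × 0.3 × (1−0.4) × 0.4 = 0.0288
enhancement: 0.5 × 0.55 × (1−0.75) × 0.8 = 0.055
question: 0.1 × 0.95 × (1−0.7) × 0.1 = 0.00285
Highest score → enhancement.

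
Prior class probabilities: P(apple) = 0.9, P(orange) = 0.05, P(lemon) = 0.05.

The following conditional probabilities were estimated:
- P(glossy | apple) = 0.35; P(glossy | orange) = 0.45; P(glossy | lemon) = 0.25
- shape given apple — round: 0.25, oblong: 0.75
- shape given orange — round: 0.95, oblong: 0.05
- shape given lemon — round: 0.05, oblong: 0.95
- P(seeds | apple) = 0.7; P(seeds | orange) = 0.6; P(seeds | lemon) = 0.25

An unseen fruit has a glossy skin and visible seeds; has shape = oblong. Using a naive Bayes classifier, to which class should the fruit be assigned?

apple: 0.9 × 0.35 × 0.75 × 0.7 = 0.165375
orange: 0.05 × 0.45 × 0.05 × 0.6 = 0.000675
lemon: 0.05 × 0.25 × 0.95 × 0.25 = 0.00296875
Highest score → apple.

apple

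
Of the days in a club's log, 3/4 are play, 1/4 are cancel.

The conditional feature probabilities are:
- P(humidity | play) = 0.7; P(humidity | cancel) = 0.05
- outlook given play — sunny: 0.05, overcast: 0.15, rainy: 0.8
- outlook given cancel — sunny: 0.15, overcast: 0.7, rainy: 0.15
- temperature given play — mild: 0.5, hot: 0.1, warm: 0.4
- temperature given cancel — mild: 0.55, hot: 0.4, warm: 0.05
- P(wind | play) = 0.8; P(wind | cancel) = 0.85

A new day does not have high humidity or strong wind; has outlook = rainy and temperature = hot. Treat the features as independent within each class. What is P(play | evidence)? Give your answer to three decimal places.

0.627

play: 0.75 × (1−0.7) × 0.8 × 0.1 × (1−0.8) = 0.0036
cancel: 0.25 × (1−0.05) × 0.15 × 0.4 × (1−0.85) = 0.0021375
P(play | x) = 0.0036 / 0.0057375 ≈ 0.627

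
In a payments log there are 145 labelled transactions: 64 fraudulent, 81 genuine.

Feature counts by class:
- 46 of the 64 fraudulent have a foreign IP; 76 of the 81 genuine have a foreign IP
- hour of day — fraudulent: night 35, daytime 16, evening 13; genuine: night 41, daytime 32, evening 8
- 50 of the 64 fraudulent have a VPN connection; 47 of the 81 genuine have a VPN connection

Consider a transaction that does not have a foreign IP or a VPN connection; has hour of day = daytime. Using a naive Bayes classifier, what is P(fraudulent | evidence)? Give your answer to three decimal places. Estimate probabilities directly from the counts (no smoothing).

0.543

fraudulent: (64/145) × (18/64) × (16/64) × (14/64) ≈ 0.00678879
genuine: (81/145) × (5/81) × (32/81) × (34/81) ≈ 0.00571822
P(fraudulent | x) = 0.00678879 / 0.01250701 ≈ 0.543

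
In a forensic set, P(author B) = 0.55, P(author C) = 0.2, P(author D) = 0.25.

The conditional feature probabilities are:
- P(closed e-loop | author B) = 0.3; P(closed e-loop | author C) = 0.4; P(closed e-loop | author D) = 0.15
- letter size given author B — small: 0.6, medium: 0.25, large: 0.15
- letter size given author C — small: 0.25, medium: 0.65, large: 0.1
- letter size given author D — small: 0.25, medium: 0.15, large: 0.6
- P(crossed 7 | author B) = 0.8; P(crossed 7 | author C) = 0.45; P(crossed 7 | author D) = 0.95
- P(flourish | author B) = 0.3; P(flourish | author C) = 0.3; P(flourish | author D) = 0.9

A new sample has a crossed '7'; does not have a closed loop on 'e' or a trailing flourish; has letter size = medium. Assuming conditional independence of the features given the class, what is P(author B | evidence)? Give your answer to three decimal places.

0.661

author B: 0.55 × (1−0.3) × 0.25 × 0.8 × (1−0.3) = 0.0539
author C: 0.2 × (1−0.4) × 0.65 × 0.45 × (1−0.3) = 0.02457
author D: 0.25 × (1−0.15) × 0.15 × 0.95 × (1−0.9) = 0.003028125
P(author B | x) = 0.0539 / 0.081498125 ≈ 0.661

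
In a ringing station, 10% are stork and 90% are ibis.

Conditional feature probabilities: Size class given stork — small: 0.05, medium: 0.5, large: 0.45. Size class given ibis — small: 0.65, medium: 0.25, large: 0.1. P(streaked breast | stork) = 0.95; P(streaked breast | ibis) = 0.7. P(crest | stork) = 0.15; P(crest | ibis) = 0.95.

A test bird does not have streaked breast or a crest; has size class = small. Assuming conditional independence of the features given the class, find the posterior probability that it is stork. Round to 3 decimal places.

0.024

stork: 0.1 × 0.05 × (1−0.95) × (1−0.15) = 0.0002125
ibis: 0.9 × 0.65 × (1−0.7) × (1−0.95) = 0.008775
P(stork | x) = 0.0002125 / 0.0089875 ≈ 0.024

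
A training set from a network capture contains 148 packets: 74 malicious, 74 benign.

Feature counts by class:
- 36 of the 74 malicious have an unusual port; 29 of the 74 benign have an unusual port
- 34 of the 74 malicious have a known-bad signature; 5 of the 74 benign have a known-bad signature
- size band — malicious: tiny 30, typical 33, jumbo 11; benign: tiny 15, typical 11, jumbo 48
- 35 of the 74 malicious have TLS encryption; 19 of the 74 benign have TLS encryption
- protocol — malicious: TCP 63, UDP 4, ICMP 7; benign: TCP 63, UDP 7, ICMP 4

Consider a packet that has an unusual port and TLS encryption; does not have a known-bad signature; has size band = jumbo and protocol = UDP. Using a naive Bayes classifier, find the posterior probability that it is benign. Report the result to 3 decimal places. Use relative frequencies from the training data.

malicious: (74/148) × (36/74) × (40/74) × (11/74) × (35/74) × (4/74) ≈ 0.000499683
benign: (74/148) × (29/74) × (69/74) × (48/74) × (19/74) × (7/74) ≈ 0.0028784
P(benign | x) = 0.0028784 / 0.003378083 ≈ 0.852

0.852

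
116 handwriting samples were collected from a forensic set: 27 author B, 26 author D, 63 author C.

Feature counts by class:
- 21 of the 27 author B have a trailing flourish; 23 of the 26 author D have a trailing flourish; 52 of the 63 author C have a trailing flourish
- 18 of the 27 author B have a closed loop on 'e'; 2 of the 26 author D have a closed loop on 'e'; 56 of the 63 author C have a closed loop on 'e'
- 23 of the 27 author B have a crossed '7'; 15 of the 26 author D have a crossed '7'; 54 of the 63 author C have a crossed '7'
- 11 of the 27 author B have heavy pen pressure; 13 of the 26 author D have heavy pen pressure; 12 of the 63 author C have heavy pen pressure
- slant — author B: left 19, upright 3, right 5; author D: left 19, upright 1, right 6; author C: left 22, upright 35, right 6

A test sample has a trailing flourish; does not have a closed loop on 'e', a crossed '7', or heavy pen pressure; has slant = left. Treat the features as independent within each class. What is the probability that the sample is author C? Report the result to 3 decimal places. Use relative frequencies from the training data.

author B: (27/116) × (21/27) × (9/27) × (4/27) × (16/27) × (19/27) ≈ 0.00372806
author D: (26/116) × (23/26) × (24/26) × (11/26) × (13/26) × (19/26) ≈ 0.0282929
author C: (63/116) × (52/63) × (7/63) × (9/63) × (51/63) × (22/63) ≈ 0.00201148
P(author C | x) = 0.00201148 / 0.03403244 ≈ 0.059

0.059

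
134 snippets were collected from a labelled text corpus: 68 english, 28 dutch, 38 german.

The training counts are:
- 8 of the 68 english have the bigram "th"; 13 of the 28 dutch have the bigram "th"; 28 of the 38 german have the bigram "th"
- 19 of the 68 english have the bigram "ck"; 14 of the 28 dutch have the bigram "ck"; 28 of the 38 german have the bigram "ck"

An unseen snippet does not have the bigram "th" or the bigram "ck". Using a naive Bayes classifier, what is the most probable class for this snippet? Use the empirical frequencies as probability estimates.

english: (68/134) × (60/68) × (49/68) ≈ 0.322651
dutch: (28/134) × (15/28) × (14/28) ≈ 0.0559701
german: (38/134) × (10/38) × (10/38) ≈ 0.0196386
Highest score → english.

english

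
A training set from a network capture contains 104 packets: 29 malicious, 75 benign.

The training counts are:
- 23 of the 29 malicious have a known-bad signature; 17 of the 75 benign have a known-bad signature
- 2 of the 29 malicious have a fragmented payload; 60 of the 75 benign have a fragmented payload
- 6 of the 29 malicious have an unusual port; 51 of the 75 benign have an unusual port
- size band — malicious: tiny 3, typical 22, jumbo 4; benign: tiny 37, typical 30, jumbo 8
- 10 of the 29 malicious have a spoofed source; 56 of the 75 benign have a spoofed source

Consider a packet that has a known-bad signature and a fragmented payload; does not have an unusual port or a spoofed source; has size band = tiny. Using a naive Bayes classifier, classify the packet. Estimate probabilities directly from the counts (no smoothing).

benign

malicious: (29/104) × (23/29) × (2/29) × (23/29) × (3/29) × (19/29) ≈ 0.000819851
benign: (75/104) × (17/75) × (60/75) × (24/75) × (37/75) × (19/75) ≈ 0.00522984
Highest score → benign.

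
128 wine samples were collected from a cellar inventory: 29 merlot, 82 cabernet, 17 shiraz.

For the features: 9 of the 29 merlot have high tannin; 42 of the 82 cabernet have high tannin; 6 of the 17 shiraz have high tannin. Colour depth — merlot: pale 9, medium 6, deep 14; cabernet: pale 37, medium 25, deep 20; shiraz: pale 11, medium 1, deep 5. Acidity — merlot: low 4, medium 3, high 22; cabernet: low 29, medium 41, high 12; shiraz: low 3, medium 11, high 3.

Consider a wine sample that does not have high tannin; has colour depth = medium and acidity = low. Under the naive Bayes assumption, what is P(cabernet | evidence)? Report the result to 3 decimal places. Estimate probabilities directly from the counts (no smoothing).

merlot: (29/128) × (20/29) × (6/29) × (4/29) ≈ 0.00445898
cabernet: (82/128) × (40/82) × (25/82) × (29/82) ≈ 0.0336946
shiraz: (17/128) × (11/17) × (1/17) × (3/17) ≈ 0.000892085
P(cabernet | x) = 0.0336946 / 0.039045665 ≈ 0.863

0.863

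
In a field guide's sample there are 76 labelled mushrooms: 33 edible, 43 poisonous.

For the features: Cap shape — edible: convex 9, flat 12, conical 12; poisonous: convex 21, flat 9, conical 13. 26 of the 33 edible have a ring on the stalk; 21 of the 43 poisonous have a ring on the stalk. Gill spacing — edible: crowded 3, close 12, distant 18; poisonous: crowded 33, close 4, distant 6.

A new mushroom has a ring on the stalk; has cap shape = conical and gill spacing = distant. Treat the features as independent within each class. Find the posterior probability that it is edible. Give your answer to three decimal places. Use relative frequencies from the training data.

edible: (33/76) × (12/33) × (26/33) × (18/33) ≈ 0.0678556
poisonous: (43/76) × (13/43) × (21/43) × (6/43) ≈ 0.0116564
P(edible | x) = 0.0678556 / 0.079512 ≈ 0.853

0.853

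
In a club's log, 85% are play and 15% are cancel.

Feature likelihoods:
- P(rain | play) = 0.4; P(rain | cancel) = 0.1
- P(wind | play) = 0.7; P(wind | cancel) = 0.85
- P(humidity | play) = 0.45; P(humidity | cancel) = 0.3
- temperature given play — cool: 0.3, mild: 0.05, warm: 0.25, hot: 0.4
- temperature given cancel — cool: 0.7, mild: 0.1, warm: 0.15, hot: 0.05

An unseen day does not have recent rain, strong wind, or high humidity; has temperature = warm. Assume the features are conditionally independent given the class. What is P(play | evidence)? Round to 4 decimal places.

0.9082

play: 0.85 × (1−0.4) × (1−0.7) × (1−0.45) × 0.25 = 0.0210375
cancel: 0.15 × (1−0.1) × (1−0.85) × (1−0.3) × 0.15 = 0.00212625
P(play | x) = 0.0210375 / 0.02316375 ≈ 0.9082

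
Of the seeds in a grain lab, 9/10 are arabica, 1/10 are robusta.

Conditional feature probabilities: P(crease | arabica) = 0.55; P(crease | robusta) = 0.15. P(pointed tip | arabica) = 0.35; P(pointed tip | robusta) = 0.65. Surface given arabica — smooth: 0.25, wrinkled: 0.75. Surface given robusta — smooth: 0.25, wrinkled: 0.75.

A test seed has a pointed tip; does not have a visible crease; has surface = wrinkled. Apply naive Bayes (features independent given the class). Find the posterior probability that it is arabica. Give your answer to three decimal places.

0.720

arabica: 0.9 × (1−0.55) × 0.35 × 0.75 = 0.1063125
robusta: 0.1 × (1−0.15) × 0.65 × 0.75 = 0.0414375
P(arabica | x) = 0.1063125 / 0.14775 ≈ 0.720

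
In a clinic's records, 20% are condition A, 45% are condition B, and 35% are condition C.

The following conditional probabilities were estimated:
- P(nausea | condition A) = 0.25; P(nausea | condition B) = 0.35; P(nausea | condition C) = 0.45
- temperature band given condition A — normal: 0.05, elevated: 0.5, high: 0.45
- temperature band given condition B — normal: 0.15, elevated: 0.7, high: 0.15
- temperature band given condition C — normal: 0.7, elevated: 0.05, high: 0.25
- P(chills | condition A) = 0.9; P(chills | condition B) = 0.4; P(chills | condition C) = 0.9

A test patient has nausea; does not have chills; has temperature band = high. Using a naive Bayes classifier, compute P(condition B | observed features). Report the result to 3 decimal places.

condition A: 0.2 × 0.25 × 0.45 × (1−0.9) = 0.00225
condition B: 0.45 × 0.35 × 0.15 × (1−0.4) = 0.014175
condition C: 0.35 × 0.45 × 0.25 × (1−0.9) = 0.0039375
P(condition B | x) = 0.014175 / 0.0203625 ≈ 0.696

0.696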